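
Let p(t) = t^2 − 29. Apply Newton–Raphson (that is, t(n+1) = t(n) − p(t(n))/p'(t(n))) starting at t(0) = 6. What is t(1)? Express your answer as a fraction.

65/12

p'(t) = 2t.
p(6) = 7, p'(6) = 12, so t(1) = 6 − 7/12 = 65/12.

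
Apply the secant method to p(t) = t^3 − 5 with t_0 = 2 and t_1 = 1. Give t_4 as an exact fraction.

p(2) = 3, p(1) = −4. t_2 = 1 − (−4)·(1 − 2)/((−4) − 3) = 11/7.
p(1) = −4, p(11/7) = −384/343. t_3 = (11/7) − (−384/343)·((11/7) − 1)/((−384/343) − (−4)) = 443/247.
p(11/7) = −384/343, p(443/247) = 11592192/15069223. t_4 = (443/247) − (11592192/15069223)·((443/247) − (11/7))/((11592192/15069223) − (−384/343)) = 14432773/8474569.

14432773/8474569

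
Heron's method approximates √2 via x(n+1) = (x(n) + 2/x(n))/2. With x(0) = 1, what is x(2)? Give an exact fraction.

x(1) = (1 + 2/1)/2 = 3/2.
x(2) = (3/2 + 2/(3/2))/2 = 17/12.

17/12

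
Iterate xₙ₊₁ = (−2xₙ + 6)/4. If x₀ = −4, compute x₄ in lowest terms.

x₁ = (−2·(−4) + 6)/4 = 7/2.
x₂ = (−2·(7/2) + 6)/4 = −1/4.
x₃ = (−2·(−1/4) + 6)/4 = 13/8.
x₄ = (−2·(13/8) + 6)/4 = 11/16.

11/16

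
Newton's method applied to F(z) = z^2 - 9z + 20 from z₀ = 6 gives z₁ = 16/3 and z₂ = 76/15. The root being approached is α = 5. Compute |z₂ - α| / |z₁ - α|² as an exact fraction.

z₁ - α = 16/3 - 5 = 1/3, so |z₁ - α| = 1/3.
z₂ - α = 76/15 - 5 = 1/15, so |z₂ - α| = 1/15.
|z₁ - α|² = 1/9.
Ratio = (1/15) / (1/9) = 3/5.

3/5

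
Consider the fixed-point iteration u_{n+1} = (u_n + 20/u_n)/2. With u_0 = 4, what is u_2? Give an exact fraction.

161/36

u_1 = (4 + 20/4)/2 = 9/2.
u_2 = (9/2 + 20/(9/2))/2 = 161/36.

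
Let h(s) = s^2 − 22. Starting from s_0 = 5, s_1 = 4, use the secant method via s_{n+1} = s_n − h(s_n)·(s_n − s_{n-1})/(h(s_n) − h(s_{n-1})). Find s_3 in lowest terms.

61/13

h(5) = 3, h(4) = −6. s_2 = 4 − (−6)·(4 − 5)/((−6) − 3) = 14/3.
h(4) = −6, h(14/3) = −2/9. s_3 = (14/3) − (−2/9)·((14/3) − 4)/((−2/9) − (−6)) = 61/13.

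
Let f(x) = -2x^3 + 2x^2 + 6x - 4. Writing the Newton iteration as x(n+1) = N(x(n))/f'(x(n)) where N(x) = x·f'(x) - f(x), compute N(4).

f'(x) = -6x^2 + 4x + 6.
N(x) = x·f'(x) - f(x) = x·(-6x^2 + 4x + 6) - (-2x^3 + 2x^2 + 6x - 4) = -4x^3 + 2x^2 + 4.
N(4) = -220.

-220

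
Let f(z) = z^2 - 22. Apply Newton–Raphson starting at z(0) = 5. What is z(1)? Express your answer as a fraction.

f'(z) = 2z.
f(5) = 3, f'(5) = 10, so z(1) = 5 - 3/10 = 47/10.

47/10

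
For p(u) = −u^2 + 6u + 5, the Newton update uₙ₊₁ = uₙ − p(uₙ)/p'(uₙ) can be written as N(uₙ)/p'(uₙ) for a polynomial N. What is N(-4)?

p'(u) = −2u + 6.
N(u) = u·p'(u) − p(u) = u·(−2u + 6) − (−u^2 + 6u + 5) = −u^2 − 5.
N(-4) = −21.

−21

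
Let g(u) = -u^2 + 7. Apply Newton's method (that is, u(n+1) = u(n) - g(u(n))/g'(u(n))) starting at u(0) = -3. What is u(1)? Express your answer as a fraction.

g'(u) = -2u.
g(-3) = -2, g'(-3) = 6, so u(1) = (-3) - (-2)/6 = -8/3.

-8/3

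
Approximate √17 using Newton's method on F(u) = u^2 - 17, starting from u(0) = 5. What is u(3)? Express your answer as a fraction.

187457/45465

F'(u) = 2u.
F(5) = 8, F'(5) = 10, so u(1) = 5 - 8/10 = 21/5.
F(21/5) = 16/25, F'(21/5) = 42/5, so u(2) = (21/5) - (16/25)/(42/5) = 433/105.
F(433/105) = 64/11025, F'(433/105) = 866/105, so u(3) = (433/105) - (64/11025)/(866/105) = 187457/45465.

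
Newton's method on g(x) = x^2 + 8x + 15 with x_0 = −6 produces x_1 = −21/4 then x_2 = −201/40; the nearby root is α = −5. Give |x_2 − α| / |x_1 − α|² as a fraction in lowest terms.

x_1 − α = −21/4 − (−5) = −21/4 + 5 = −1/4, so |x_1 − α| = 1/4.
x_2 − α = −201/40 − (−5) = −201/40 + 5 = −1/40, so |x_2 − α| = 1/40.
|x_1 − α|² = 1/16.
Ratio = (1/40) / (1/16) = 2/5.

2/5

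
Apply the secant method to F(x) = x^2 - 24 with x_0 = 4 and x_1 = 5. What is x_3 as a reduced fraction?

436/89

F(4) = -8, F(5) = 1. x_2 = 5 - 1·(5 - 4)/(1 - (-8)) = 44/9.
F(5) = 1, F(44/9) = -8/81. x_3 = (44/9) - (-8/81)·((44/9) - 5)/((-8/81) - 1) = 436/89.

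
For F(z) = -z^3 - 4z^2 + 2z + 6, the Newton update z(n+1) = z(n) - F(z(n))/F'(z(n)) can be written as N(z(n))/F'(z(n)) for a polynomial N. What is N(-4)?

58

F'(z) = -3z^2 - 8z + 2.
N(z) = z·F'(z) - F(z) = z·(-3z^2 - 8z + 2) - (-z^3 - 4z^2 + 2z + 6) = -2z^3 - 4z^2 - 6.
N(-4) = 58.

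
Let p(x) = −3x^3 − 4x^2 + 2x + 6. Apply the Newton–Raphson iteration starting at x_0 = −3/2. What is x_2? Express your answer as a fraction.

−82284/37025

p'(x) = −9x^2 − 8x + 2.
p(−3/2) = 33/8, p'(−3/2) = −25/4, so x_1 = (−3/2) − (33/8)/(−25/4) = −21/25.
p(−21/25) = 51183/15625, p'(−21/25) = 1481/625, so x_2 = (−21/25) − (51183/15625)/(1481/625) = −82284/37025.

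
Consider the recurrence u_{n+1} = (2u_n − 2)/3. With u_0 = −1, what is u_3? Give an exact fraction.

−46/27

u_1 = (2·(−1) − 2)/3 = −4/3.
u_2 = (2·(−4/3) − 2)/3 = −14/9.
u_3 = (2·(−14/9) − 2)/3 = −46/27.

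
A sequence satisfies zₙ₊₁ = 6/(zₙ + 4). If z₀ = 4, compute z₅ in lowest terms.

z₁ = 6/(4 + 4) = 3/4.
z₂ = 6/(3/4 + 4) = 24/19.
z₃ = 6/(24/19 + 4) = 57/50.
z₄ = 6/(57/50 + 4) = 300/257.
z₅ = 6/(300/257 + 4) = 771/664.

771/664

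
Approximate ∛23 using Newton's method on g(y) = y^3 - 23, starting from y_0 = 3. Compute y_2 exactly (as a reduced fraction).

g'(y) = 3y^2.
g(3) = 4, g'(3) = 27, so y_1 = 3 - 4/27 = 77/27.
g(77/27) = 3824/19683, g'(77/27) = 5929/243, so y_2 = (77/27) - (3824/19683)/(5929/243) = 1365775/480249.

1365775/480249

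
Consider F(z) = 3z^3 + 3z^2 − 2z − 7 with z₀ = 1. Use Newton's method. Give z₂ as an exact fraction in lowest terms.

49939/41782

F'(z) = 9z^2 + 6z − 2.
F(1) = −3, F'(1) = 13, so z₁ = 1 − (−3)/13 = 16/13.
F(16/13) = 1485/2197, F'(16/13) = 3214/169, so z₂ = (16/13) − (1485/2197)/(3214/169) = 49939/41782.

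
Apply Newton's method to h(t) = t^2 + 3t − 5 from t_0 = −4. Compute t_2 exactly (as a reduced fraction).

h'(t) = 2t + 3.
h(−4) = −1, h'(−4) = −5, so t_1 = (−4) − (−1)/(−5) = −21/5.
h(−21/5) = 1/25, h'(−21/5) = −27/5, so t_2 = (−21/5) − (1/25)/(−27/5) = −566/135.

−566/135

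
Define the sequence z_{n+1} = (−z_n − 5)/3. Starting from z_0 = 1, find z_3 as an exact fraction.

−4/3

z_1 = (−1 − 5)/3 = −2.
z_2 = (−(−2) − 5)/3 = −1.
z_3 = (−(−1) − 5)/3 = −4/3.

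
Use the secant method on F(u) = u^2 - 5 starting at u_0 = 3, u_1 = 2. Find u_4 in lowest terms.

F(3) = 4, F(2) = -1. u_2 = 2 - (-1)·(2 - 3)/((-1) - 4) = 11/5.
F(2) = -1, F(11/5) = -4/25. u_3 = (11/5) - (-4/25)·((11/5) - 2)/((-4/25) - (-1)) = 47/21.
F(11/5) = -4/25, F(47/21) = 4/441. u_4 = (47/21) - (4/441)·((47/21) - (11/5))/((4/441) - (-4/25)) = 521/233.

521/233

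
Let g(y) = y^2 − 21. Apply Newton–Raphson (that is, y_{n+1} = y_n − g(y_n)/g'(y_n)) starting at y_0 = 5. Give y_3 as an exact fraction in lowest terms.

g'(y) = 2y.
g(5) = 4, g'(5) = 10, so y_1 = 5 − 4/10 = 23/5.
g(23/5) = 4/25, g'(23/5) = 46/5, so y_2 = (23/5) − (4/25)/(46/5) = 527/115.
g(527/115) = 4/13225, g'(527/115) = 1054/115, so y_3 = (527/115) − (4/13225)/(1054/115) = 277727/60605.

277727/60605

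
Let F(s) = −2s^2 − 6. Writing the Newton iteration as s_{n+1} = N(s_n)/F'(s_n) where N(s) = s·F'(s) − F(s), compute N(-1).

4

F'(s) = −4s.
N(s) = s·F'(s) − F(s) = s·(−4s) − (−2s^2 − 6) = −2s^2 + 6.
N(-1) = 4.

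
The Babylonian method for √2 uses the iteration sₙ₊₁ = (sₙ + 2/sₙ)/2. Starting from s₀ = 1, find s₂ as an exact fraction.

17/12

s₁ = (1 + 2/1)/2 = 3/2.
s₂ = (3/2 + 2/(3/2))/2 = 17/12.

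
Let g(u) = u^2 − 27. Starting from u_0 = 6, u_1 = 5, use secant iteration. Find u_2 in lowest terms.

g(6) = 9, g(5) = −2. u_2 = 5 − (−2)·(5 − 6)/((−2) − 9) = 57/11.

57/11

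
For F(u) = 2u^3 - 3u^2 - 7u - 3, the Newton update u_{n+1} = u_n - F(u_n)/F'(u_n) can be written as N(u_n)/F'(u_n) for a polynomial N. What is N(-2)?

F'(u) = 6u^2 - 6u - 7.
N(u) = u·F'(u) - F(u) = u·(6u^2 - 6u - 7) - (2u^3 - 3u^2 - 7u - 3) = 4u^3 - 3u^2 + 3.
N(-2) = -41.

-41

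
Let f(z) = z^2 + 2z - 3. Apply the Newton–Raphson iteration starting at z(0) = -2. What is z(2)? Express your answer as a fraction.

-61/20

f'(z) = 2z + 2.
f(-2) = -3, f'(-2) = -2, so z(1) = (-2) - (-3)/(-2) = -7/2.
f(-7/2) = 9/4, f'(-7/2) = -5, so z(2) = (-7/2) - (9/4)/(-5) = -61/20.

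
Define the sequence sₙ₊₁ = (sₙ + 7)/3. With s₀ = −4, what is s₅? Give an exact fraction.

281/81

s₁ = ((−4) + 7)/3 = 1.
s₂ = (1 + 7)/3 = 8/3.
s₃ = ((8/3) + 7)/3 = 29/9.
s₄ = ((29/9) + 7)/3 = 92/27.
s₅ = ((92/27) + 7)/3 = 281/81.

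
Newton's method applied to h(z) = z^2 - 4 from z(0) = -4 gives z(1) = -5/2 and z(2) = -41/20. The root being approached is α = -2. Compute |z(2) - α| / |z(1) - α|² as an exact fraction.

1/5

z(1) - α = -5/2 - (-2) = -5/2 + 2 = -1/2, so |z(1) - α| = 1/2.
z(2) - α = -41/20 - (-2) = -41/20 + 2 = -1/20, so |z(2) - α| = 1/20.
|z(1) - α|² = 1/4.
Ratio = (1/20) / (1/4) = 1/5.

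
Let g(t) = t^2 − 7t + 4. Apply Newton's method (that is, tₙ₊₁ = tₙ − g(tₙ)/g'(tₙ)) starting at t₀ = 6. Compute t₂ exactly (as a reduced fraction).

g'(t) = 2t − 7.
g(6) = −2, g'(6) = 5, so t₁ = 6 − (−2)/5 = 32/5.
g(32/5) = 4/25, g'(32/5) = 29/5, so t₂ = (32/5) − (4/25)/(29/5) = 924/145.

924/145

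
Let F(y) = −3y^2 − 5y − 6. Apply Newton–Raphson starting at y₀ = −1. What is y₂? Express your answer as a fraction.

F'(y) = −6y − 5.
F(−1) = −4, F'(−1) = 1, so y₁ = (−1) − (−4)/1 = 3.
F(3) = −48, F'(3) = −23, so y₂ = 3 − (−48)/(−23) = 21/23.

21/23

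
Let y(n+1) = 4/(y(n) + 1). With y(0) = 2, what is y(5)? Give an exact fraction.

y(1) = 4/(2 + 1) = 4/3.
y(2) = 4/(4/3 + 1) = 12/7.
y(3) = 4/(12/7 + 1) = 28/19.
y(4) = 4/(28/19 + 1) = 76/47.
y(5) = 4/(76/47 + 1) = 188/123.

188/123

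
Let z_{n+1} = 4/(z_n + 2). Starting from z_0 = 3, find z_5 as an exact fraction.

z_1 = 4/(3 + 2) = 4/5.
z_2 = 4/(4/5 + 2) = 10/7.
z_3 = 4/(10/7 + 2) = 7/6.
z_4 = 4/(7/6 + 2) = 24/19.
z_5 = 4/(24/19 + 2) = 38/31.

38/31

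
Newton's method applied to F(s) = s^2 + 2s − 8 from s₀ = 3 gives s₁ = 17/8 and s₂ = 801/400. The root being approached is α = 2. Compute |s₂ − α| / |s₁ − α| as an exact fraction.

1/50

s₁ − α = 17/8 − 2 = 1/8, so |s₁ − α| = 1/8.
s₂ − α = 801/400 − 2 = 1/400, so |s₂ − α| = 1/400.
Ratio = (1/400) / (1/8) = 1/50.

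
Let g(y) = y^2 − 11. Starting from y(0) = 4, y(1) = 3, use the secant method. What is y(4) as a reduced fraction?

g(4) = 5, g(3) = −2. y(2) = 3 − (−2)·(3 − 4)/((−2) − 5) = 23/7.
g(3) = −2, g(23/7) = −10/49. y(3) = (23/7) − (−10/49)·((23/7) − 3)/((−10/49) − (−2)) = 73/22.
g(23/7) = −10/49, g(73/22) = 5/484. y(4) = (73/22) − (5/484)·((73/22) − (23/7))/((5/484) − (−10/49)) = 3373/1017.

3373/1017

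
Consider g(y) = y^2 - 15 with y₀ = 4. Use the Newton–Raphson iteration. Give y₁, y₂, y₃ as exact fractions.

g'(y) = 2y.
g(4) = 1, g'(4) = 8, so y₁ = 4 - 1/8 = 31/8.
g(31/8) = 1/64, g'(31/8) = 31/4, so y₂ = (31/8) - (1/64)/(31/4) = 1921/496.
g(1921/496) = 1/246016, g'(1921/496) = 1921/248, so y₃ = (1921/496) - (1/246016)/(1921/248) = 7380481/1905632.

y₁ = 31/8, y₂ = 1921/496, y₃ = 7380481/1905632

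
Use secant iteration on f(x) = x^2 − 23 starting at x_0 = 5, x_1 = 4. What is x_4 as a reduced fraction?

16325/3404

f(5) = 2, f(4) = −7. x_2 = 4 − (−7)·(4 − 5)/((−7) − 2) = 43/9.
f(4) = −7, f(43/9) = −14/81. x_3 = (43/9) − (−14/81)·((43/9) − 4)/((−14/81) − (−7)) = 379/79.
f(43/9) = −14/81, f(379/79) = 98/6241. x_4 = (379/79) − (98/6241)·((379/79) − (43/9))/((98/6241) − (−14/81)) = 16325/3404.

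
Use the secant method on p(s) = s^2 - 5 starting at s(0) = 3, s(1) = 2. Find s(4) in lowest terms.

521/233

p(3) = 4, p(2) = -1. s(2) = 2 - (-1)·(2 - 3)/((-1) - 4) = 11/5.
p(2) = -1, p(11/5) = -4/25. s(3) = (11/5) - (-4/25)·((11/5) - 2)/((-4/25) - (-1)) = 47/21.
p(11/5) = -4/25, p(47/21) = 4/441. s(4) = (47/21) - (4/441)·((47/21) - (11/5))/((4/441) - (-4/25)) = 521/233.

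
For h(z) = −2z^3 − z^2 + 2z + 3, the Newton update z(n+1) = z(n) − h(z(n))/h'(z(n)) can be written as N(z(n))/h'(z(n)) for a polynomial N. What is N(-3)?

96

h'(z) = −6z^2 − 2z + 2.
N(z) = z·h'(z) − h(z) = z·(−6z^2 − 2z + 2) − (−2z^3 − z^2 + 2z + 3) = −4z^3 − z^2 − 3.
N(-3) = 96.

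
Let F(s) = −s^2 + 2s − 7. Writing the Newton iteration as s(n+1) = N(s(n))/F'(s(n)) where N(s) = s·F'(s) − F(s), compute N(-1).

6

F'(s) = −2s + 2.
N(s) = s·F'(s) − F(s) = s·(−2s + 2) − (−s^2 + 2s − 7) = −s^2 + 7.
N(-1) = 6.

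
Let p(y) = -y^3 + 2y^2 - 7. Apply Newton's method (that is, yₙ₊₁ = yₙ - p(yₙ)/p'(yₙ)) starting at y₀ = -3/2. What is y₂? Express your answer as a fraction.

-2250149/1574829

p'(y) = -3y^2 + 4y.
p(-3/2) = 7/8, p'(-3/2) = -51/4, so y₁ = (-3/2) - (7/8)/(-51/4) = -73/51.
p(-73/51) = 4018/132651, p'(-73/51) = -3431/289, so y₂ = (-73/51) - (4018/132651)/(-3431/289) = -2250149/1574829.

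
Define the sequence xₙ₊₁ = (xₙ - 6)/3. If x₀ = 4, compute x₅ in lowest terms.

-722/243

x₁ = (4 - 6)/3 = -2/3.
x₂ = ((-2/3) - 6)/3 = -20/9.
x₃ = ((-20/9) - 6)/3 = -74/27.
x₄ = ((-74/27) - 6)/3 = -236/81.
x₅ = ((-236/81) - 6)/3 = -722/243.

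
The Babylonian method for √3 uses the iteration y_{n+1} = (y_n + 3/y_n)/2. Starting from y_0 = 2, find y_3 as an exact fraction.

18817/10864

y_1 = (2 + 3/2)/2 = 7/4.
y_2 = (7/4 + 3/(7/4))/2 = 97/56.
y_3 = (97/56 + 3/(97/56))/2 = 18817/10864.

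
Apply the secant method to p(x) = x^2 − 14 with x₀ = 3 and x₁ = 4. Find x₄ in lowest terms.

p(3) = −5, p(4) = 2. x₂ = 4 − 2·(4 − 3)/(2 − (−5)) = 26/7.
p(4) = 2, p(26/7) = −10/49. x₃ = (26/7) − (−10/49)·((26/7) − 4)/((−10/49) − 2) = 101/27.
p(26/7) = −10/49, p(101/27) = −5/729. x₄ = (101/27) − (−5/729)·((101/27) − (26/7))/((−5/729) − (−10/49)) = 5272/1409.

5272/1409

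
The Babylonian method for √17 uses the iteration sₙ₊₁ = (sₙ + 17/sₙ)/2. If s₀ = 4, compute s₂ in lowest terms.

2177/528

s₁ = (4 + 17/4)/2 = 33/8.
s₂ = (33/8 + 17/(33/8))/2 = 2177/528.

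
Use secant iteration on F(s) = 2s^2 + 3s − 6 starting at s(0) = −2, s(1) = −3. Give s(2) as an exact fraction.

F(−2) = −4, F(−3) = 3. s(2) = (−3) − 3·((−3) − (−2))/(3 − (−4)) = −18/7.

−18/7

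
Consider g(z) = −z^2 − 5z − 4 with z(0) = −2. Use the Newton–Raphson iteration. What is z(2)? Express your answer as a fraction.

−4/5

g'(z) = −2z − 5.
g(−2) = 2, g'(−2) = −1, so z(1) = (−2) − 2/(−1) = 0.
g(0) = −4, g'(0) = −5, so z(2) = 0 − (−4)/(−5) = −4/5.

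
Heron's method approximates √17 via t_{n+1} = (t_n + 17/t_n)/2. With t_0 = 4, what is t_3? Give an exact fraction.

9478657/2298912

t_1 = (4 + 17/4)/2 = 33/8.
t_2 = (33/8 + 17/(33/8))/2 = 2177/528.
t_3 = (2177/528 + 17/(2177/528))/2 = 9478657/2298912.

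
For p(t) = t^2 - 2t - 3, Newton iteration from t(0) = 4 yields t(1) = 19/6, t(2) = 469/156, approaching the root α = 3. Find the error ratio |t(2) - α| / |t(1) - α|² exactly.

3/13

t(1) - α = 19/6 - 3 = 1/6, so |t(1) - α| = 1/6.
t(2) - α = 469/156 - 3 = 1/156, so |t(2) - α| = 1/156.
|t(1) - α|² = 1/36.
Ratio = (1/156) / (1/36) = 3/13.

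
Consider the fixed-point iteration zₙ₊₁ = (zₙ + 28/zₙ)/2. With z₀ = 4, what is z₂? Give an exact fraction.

z₁ = (4 + 28/4)/2 = 11/2.
z₂ = (11/2 + 28/(11/2))/2 = 233/44.

233/44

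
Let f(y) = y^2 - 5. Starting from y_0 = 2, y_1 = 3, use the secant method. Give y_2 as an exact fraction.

f(2) = -1, f(3) = 4. y_2 = 3 - 4·(3 - 2)/(4 - (-1)) = 11/5.

11/5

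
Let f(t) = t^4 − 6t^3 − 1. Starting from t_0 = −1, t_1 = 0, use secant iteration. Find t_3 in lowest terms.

f(−1) = 6, f(0) = −1. t_2 = 0 − (−1)·(0 − (−1))/((−1) − 6) = −1/7.
f(0) = −1, f(−1/7) = −2358/2401. t_3 = (−1/7) − (−2358/2401)·((−1/7) − 0)/((−2358/2401) − (−1)) = −343/43.

−343/43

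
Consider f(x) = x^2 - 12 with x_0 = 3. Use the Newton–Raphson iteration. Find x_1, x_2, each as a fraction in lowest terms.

x_1 = 7/2, x_2 = 97/28

f'(x) = 2x.
f(3) = -3, f'(3) = 6, so x_1 = 3 - (-3)/6 = 7/2.
f(7/2) = 1/4, f'(7/2) = 7, so x_2 = (7/2) - (1/4)/7 = 97/28.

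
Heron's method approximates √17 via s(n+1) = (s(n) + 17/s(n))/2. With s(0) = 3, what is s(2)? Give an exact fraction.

161/39

s(1) = (3 + 17/3)/2 = 13/3.
s(2) = (13/3 + 17/(13/3))/2 = 161/39.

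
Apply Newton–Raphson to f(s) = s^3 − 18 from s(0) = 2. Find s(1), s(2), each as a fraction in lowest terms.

f'(s) = 3s^2.
f(2) = −10, f'(2) = 12, so s(1) = 2 − (−10)/12 = 17/6.
f(17/6) = 1025/216, f'(17/6) = 289/12, so s(2) = (17/6) − (1025/216)/(289/12) = 6857/2601.

s(1) = 17/6, s(2) = 6857/2601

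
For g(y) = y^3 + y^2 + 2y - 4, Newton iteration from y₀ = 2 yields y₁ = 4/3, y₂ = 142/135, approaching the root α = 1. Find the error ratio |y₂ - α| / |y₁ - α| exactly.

7/45

y₁ - α = 4/3 - 1 = 1/3, so |y₁ - α| = 1/3.
y₂ - α = 142/135 - 1 = 7/135, so |y₂ - α| = 7/135.
Ratio = (7/135) / (1/3) = 7/45.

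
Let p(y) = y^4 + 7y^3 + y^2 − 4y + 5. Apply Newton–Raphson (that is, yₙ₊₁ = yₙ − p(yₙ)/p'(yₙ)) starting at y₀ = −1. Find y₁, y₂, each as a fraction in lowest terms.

y₁ = −15/11, y₂ = −413855/324731

p'(y) = 4y^3 + 21y^2 + 2y − 4.
p(−1) = 4, p'(−1) = 11, so y₁ = (−1) − 4/11 = −15/11.
p(−15/11) = −28960/14641, p'(−15/11) = 29521/1331, so y₂ = (−15/11) − (−28960/14641)/(29521/1331) = −413855/324731.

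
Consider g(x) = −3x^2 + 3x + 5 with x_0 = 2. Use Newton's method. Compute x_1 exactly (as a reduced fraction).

17/9

g'(x) = −6x + 3.
g(2) = −1, g'(2) = −9, so x_1 = 2 − (−1)/(−9) = 17/9.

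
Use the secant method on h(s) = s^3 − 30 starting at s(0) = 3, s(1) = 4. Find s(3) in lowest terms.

80271/25886

h(3) = −3, h(4) = 34. s(2) = 4 − 34·(4 − 3)/(34 − (−3)) = 114/37.
h(4) = 34, h(114/37) = −38046/50653. s(3) = (114/37) − (−38046/50653)·((114/37) − 4)/((−38046/50653) − 34) = 80271/25886.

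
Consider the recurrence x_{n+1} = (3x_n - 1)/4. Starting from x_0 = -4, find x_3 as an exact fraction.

-145/64

x_1 = (3·(-4) - 1)/4 = -13/4.
x_2 = (3·(-13/4) - 1)/4 = -43/16.
x_3 = (3·(-43/16) - 1)/4 = -145/64.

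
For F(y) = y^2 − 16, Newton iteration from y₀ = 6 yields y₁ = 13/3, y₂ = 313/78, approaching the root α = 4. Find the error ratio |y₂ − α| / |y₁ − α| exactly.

y₁ − α = 13/3 − 4 = 1/3, so |y₁ − α| = 1/3.
y₂ − α = 313/78 − 4 = 1/78, so |y₂ − α| = 1/78.
Ratio = (1/78) / (1/3) = 1/26.

1/26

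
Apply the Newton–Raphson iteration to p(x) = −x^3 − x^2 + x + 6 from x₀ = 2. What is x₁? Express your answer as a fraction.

26/15

p'(x) = −3x^2 − 2x + 1.
p(2) = −4, p'(2) = −15, so x₁ = 2 − (−4)/(−15) = 26/15.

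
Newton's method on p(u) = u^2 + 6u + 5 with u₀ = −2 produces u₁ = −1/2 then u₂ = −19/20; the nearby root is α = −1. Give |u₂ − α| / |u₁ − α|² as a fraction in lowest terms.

u₁ − α = −1/2 − (−1) = −1/2 + 1 = 1/2, so |u₁ − α| = 1/2.
u₂ − α = −19/20 − (−1) = −19/20 + 1 = 1/20, so |u₂ − α| = 1/20.
|u₁ − α|² = 1/4.
Ratio = (1/20) / (1/4) = 1/5.

1/5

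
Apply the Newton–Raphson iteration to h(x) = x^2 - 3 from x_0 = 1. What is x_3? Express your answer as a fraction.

97/56

h'(x) = 2x.
h(1) = -2, h'(1) = 2, so x_1 = 1 - (-2)/2 = 2.
h(2) = 1, h'(2) = 4, so x_2 = 2 - 1/4 = 7/4.
h(7/4) = 1/16, h'(7/4) = 7/2, so x_3 = (7/4) - (1/16)/(7/2) = 97/56.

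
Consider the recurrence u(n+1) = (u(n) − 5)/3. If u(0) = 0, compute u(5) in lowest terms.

−605/243

u(1) = (0 − 5)/3 = −5/3.
u(2) = ((−5/3) − 5)/3 = −20/9.
u(3) = ((−20/9) − 5)/3 = −65/27.
u(4) = ((−65/27) − 5)/3 = −200/81.
u(5) = ((−200/81) − 5)/3 = −605/243.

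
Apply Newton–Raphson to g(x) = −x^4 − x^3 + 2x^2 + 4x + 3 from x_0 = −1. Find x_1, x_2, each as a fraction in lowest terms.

x_1 = −2, x_2 = −27/16

g'(x) = −4x^3 − 3x^2 + 4x + 4.
g(−1) = 1, g'(−1) = 1, so x_1 = (−1) − 1/1 = −2.
g(−2) = −5, g'(−2) = 16, so x_2 = (−2) − (−5)/16 = −27/16.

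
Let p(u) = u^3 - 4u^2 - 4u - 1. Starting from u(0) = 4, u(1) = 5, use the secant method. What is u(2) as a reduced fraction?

101/21

p(4) = -17, p(5) = 4. u(2) = 5 - 4·(5 - 4)/(4 - (-17)) = 101/21.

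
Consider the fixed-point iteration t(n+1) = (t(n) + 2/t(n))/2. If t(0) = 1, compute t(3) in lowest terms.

577/408

t(1) = (1 + 2/1)/2 = 3/2.
t(2) = (3/2 + 2/(3/2))/2 = 17/12.
t(3) = (17/12 + 2/(17/12))/2 = 577/408.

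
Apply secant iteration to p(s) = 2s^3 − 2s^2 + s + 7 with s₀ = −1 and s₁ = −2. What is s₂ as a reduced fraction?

−23/21

p(−1) = 2, p(−2) = −19. s₂ = (−2) − (−19)·((−2) − (−1))/((−19) − 2) = −23/21.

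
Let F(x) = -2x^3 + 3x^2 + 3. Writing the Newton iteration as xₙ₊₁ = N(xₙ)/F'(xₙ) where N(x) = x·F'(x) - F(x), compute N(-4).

F'(x) = -6x^2 + 6x.
N(x) = x·F'(x) - F(x) = x·(-6x^2 + 6x) - (-2x^3 + 3x^2 + 3) = -4x^3 + 3x^2 - 3.
N(-4) = 301.

301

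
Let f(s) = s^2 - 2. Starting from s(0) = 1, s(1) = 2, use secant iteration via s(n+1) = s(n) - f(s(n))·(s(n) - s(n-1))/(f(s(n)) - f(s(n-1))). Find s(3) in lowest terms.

f(1) = -1, f(2) = 2. s(2) = 2 - 2·(2 - 1)/(2 - (-1)) = 4/3.
f(2) = 2, f(4/3) = -2/9. s(3) = (4/3) - (-2/9)·((4/3) - 2)/((-2/9) - 2) = 7/5.

7/5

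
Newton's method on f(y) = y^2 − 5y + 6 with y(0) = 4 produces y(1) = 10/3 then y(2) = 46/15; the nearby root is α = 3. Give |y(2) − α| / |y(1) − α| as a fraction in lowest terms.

1/5

y(1) − α = 10/3 − 3 = 1/3, so |y(1) − α| = 1/3.
y(2) − α = 46/15 − 3 = 1/15, so |y(2) − α| = 1/15.
Ratio = (1/15) / (1/3) = 1/5.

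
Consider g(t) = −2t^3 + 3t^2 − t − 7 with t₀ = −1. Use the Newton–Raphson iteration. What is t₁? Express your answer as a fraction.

g'(t) = −6t^2 + 6t − 1.
g(−1) = −1, g'(−1) = −13, so t₁ = (−1) − (−1)/(−13) = −14/13.

−14/13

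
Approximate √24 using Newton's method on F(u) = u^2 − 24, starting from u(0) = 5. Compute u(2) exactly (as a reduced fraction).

F'(u) = 2u.
F(5) = 1, F'(5) = 10, so u(1) = 5 − 1/10 = 49/10.
F(49/10) = 1/100, F'(49/10) = 49/5, so u(2) = (49/10) − (1/100)/(49/5) = 4801/980.

4801/980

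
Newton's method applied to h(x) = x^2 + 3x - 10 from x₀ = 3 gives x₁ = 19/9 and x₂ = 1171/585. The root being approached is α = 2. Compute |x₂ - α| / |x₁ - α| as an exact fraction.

x₁ - α = 19/9 - 2 = 1/9, so |x₁ - α| = 1/9.
x₂ - α = 1171/585 - 2 = 1/585, so |x₂ - α| = 1/585.
Ratio = (1/585) / (1/9) = 1/65.

1/65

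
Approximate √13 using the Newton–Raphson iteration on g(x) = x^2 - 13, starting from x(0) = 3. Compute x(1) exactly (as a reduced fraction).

g'(x) = 2x.
g(3) = -4, g'(3) = 6, so x(1) = 3 - (-4)/6 = 11/3.

11/3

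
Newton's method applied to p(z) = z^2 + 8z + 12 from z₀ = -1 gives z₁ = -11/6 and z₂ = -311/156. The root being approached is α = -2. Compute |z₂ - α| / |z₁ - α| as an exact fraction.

1/26

z₁ - α = -11/6 - (-2) = -11/6 + 2 = 1/6, so |z₁ - α| = 1/6.
z₂ - α = -311/156 - (-2) = -311/156 + 2 = 1/156, so |z₂ - α| = 1/156.
Ratio = (1/156) / (1/6) = 1/26.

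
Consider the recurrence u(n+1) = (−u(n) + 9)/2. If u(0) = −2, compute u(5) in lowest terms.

u(1) = (−(−2) + 9)/2 = 11/2.
u(2) = (−(11/2) + 9)/2 = 7/4.
u(3) = (−(7/4) + 9)/2 = 29/8.
u(4) = (−(29/8) + 9)/2 = 43/16.
u(5) = (−(43/16) + 9)/2 = 101/32.

101/32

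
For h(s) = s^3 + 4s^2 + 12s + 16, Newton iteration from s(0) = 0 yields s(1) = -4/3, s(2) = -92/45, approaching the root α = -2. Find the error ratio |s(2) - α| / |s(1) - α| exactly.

s(1) - α = -4/3 - (-2) = -4/3 + 2 = 2/3, so |s(1) - α| = 2/3.
s(2) - α = -92/45 - (-2) = -92/45 + 2 = -2/45, so |s(2) - α| = 2/45.
Ratio = (2/45) / (2/3) = 1/15.

1/15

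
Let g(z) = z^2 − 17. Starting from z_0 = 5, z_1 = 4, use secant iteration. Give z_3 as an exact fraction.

301/73

g(5) = 8, g(4) = −1. z_2 = 4 − (−1)·(4 − 5)/((−1) − 8) = 37/9.
g(4) = −1, g(37/9) = −8/81. z_3 = (37/9) − (−8/81)·((37/9) − 4)/((−8/81) − (−1)) = 301/73.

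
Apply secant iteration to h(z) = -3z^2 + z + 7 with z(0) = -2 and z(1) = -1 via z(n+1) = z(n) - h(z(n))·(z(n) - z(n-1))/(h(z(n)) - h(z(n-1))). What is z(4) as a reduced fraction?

-9781/7141

h(-2) = -7, h(-1) = 3. z(2) = (-1) - 3·((-1) - (-2))/(3 - (-7)) = -13/10.
h(-1) = 3, h(-13/10) = 63/100. z(3) = (-13/10) - (63/100)·((-13/10) - (-1))/((63/100) - 3) = -109/79.
h(-13/10) = 63/100, h(-109/79) = -567/6241. z(4) = (-109/79) - (-567/6241)·((-109/79) - (-13/10))/((-567/6241) - (63/100)) = -9781/7141.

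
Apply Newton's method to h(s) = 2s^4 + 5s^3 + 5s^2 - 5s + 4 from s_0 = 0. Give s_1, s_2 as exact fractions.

h'(s) = 8s^3 + 15s^2 + 10s - 5.
h(0) = 4, h'(0) = -5, so s_1 = 0 - 4/(-5) = 4/5.
h(4/5) = 4112/625, h'(4/5) = 2087/125, so s_2 = (4/5) - (4112/625)/(2087/125) = 4236/10435.

s_1 = 4/5, s_2 = 4236/10435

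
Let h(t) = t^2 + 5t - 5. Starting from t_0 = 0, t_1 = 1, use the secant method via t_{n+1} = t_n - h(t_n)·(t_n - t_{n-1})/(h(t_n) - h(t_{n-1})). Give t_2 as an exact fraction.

h(0) = -5, h(1) = 1. t_2 = 1 - 1·(1 - 0)/(1 - (-5)) = 5/6.

5/6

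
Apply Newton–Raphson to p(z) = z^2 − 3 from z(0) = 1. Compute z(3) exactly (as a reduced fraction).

p'(z) = 2z.
p(1) = −2, p'(1) = 2, so z(1) = 1 − (−2)/2 = 2.
p(2) = 1, p'(2) = 4, so z(2) = 2 − 1/4 = 7/4.
p(7/4) = 1/16, p'(7/4) = 7/2, so z(3) = (7/4) − (1/16)/(7/2) = 97/56.

97/56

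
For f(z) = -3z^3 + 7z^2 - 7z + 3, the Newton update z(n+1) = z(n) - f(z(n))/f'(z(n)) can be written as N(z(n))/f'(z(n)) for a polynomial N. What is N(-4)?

f'(z) = -9z^2 + 14z - 7.
N(z) = z·f'(z) - f(z) = z·(-9z^2 + 14z - 7) - (-3z^3 + 7z^2 - 7z + 3) = -6z^3 + 7z^2 - 3.
N(-4) = 493.

493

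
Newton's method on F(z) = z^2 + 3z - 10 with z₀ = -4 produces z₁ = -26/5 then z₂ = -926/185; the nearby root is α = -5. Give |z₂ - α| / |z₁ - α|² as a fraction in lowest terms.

z₁ - α = -26/5 - (-5) = -26/5 + 5 = -1/5, so |z₁ - α| = 1/5.
z₂ - α = -926/185 - (-5) = -926/185 + 5 = -1/185, so |z₂ - α| = 1/185.
|z₁ - α|² = 1/25.
Ratio = (1/185) / (1/25) = 5/37.

5/37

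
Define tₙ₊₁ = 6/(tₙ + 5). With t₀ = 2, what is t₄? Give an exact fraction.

1482/1481

t₁ = 6/(2 + 5) = 6/7.
t₂ = 6/(6/7 + 5) = 42/41.
t₃ = 6/(42/41 + 5) = 246/247.
t₄ = 6/(246/247 + 5) = 1482/1481.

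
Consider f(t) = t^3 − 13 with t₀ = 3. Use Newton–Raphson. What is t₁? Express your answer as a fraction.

f'(t) = 3t^2.
f(3) = 14, f'(3) = 27, so t₁ = 3 − 14/27 = 67/27.

67/27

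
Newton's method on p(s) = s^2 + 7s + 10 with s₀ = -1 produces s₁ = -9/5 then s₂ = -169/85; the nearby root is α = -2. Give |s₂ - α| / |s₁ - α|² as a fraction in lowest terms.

5/17

s₁ - α = -9/5 - (-2) = -9/5 + 2 = 1/5, so |s₁ - α| = 1/5.
s₂ - α = -169/85 - (-2) = -169/85 + 2 = 1/85, so |s₂ - α| = 1/85.
|s₁ - α|² = 1/25.
Ratio = (1/85) / (1/25) = 5/17.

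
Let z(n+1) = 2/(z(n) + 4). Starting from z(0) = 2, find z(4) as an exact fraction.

58/129

z(1) = 2/(2 + 4) = 1/3.
z(2) = 2/(1/3 + 4) = 6/13.
z(3) = 2/(6/13 + 4) = 13/29.
z(4) = 2/(13/29 + 4) = 58/129.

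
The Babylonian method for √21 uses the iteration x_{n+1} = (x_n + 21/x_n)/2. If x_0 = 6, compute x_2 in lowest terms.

x_1 = (6 + 21/6)/2 = 19/4.
x_2 = (19/4 + 21/(19/4))/2 = 697/152.

697/152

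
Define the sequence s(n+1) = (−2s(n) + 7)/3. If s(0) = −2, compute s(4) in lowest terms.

59/81

s(1) = (−2·(−2) + 7)/3 = 11/3.
s(2) = (−2·(11/3) + 7)/3 = −1/9.
s(3) = (−2·(−1/9) + 7)/3 = 65/27.
s(4) = (−2·(65/27) + 7)/3 = 59/81.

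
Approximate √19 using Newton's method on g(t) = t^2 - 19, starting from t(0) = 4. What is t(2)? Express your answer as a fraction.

g'(t) = 2t.
g(4) = -3, g'(4) = 8, so t(1) = 4 - (-3)/8 = 35/8.
g(35/8) = 9/64, g'(35/8) = 35/4, so t(2) = (35/8) - (9/64)/(35/4) = 2441/560.

2441/560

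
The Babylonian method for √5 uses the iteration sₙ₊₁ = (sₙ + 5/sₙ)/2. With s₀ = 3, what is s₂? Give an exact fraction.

s₁ = (3 + 5/3)/2 = 7/3.
s₂ = (7/3 + 5/(7/3))/2 = 47/21.

47/21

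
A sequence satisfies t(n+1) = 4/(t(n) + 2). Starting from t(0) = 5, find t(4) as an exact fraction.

32/25

t(1) = 4/(5 + 2) = 4/7.
t(2) = 4/(4/7 + 2) = 14/9.
t(3) = 4/(14/9 + 2) = 9/8.
t(4) = 4/(9/8 + 2) = 32/25.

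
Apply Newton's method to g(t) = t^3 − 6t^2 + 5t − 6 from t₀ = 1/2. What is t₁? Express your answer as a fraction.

−19

g'(t) = 3t^2 − 12t + 5.
g(1/2) = −39/8, g'(1/2) = −1/4, so t₁ = (1/2) − (−39/8)/(−1/4) = −19.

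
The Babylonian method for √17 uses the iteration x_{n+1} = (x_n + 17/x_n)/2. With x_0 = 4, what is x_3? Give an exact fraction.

9478657/2298912

x_1 = (4 + 17/4)/2 = 33/8.
x_2 = (33/8 + 17/(33/8))/2 = 2177/528.
x_3 = (2177/528 + 17/(2177/528))/2 = 9478657/2298912.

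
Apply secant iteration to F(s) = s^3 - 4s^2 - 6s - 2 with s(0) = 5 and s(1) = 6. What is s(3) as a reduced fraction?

188665/36207

F(5) = -7, F(6) = 34. s(2) = 6 - 34·(6 - 5)/(34 - (-7)) = 212/41.
F(6) = 34, F(212/41) = -118762/68921. s(3) = (212/41) - (-118762/68921)·((212/41) - 6)/((-118762/68921) - 34) = 188665/36207.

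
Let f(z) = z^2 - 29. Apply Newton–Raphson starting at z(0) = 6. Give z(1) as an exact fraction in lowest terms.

f'(z) = 2z.
f(6) = 7, f'(6) = 12, so z(1) = 6 - 7/12 = 65/12.

65/12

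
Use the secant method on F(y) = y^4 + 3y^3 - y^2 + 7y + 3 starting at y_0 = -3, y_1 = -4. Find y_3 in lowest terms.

F(-3) = -27, F(-4) = 23. y_2 = (-4) - 23·((-4) - (-3))/(23 - (-27)) = -177/50.
F(-4) = 23, F(-177/50) = -64726209/6250000. y_3 = (-177/50) - (-64726209/6250000)·((-177/50) - (-4))/((-64726209/6250000) - 23) = -33381732/9064183.

-33381732/9064183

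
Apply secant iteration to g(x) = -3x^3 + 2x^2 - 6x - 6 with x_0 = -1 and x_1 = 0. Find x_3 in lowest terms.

g(-1) = 5, g(0) = -6. x_2 = 0 - (-6)·(0 - (-1))/((-6) - 5) = -6/11.
g(0) = -6, g(-6/11) = -2190/1331. x_3 = (-6/11) - (-2190/1331)·((-6/11) - 0)/((-2190/1331) - (-6)) = -121/161.

-121/161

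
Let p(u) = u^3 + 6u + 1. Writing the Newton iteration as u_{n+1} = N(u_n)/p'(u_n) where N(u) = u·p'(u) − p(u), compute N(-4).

−129

p'(u) = 3u^2 + 6.
N(u) = u·p'(u) − p(u) = u·(3u^2 + 6) − (u^3 + 6u + 1) = 2u^3 − 1.
N(-4) = −129.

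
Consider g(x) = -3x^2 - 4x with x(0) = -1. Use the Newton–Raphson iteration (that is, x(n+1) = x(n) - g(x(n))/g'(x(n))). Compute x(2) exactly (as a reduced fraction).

-27/20

g'(x) = -6x - 4.
g(-1) = 1, g'(-1) = 2, so x(1) = (-1) - 1/2 = -3/2.
g(-3/2) = -3/4, g'(-3/2) = 5, so x(2) = (-3/2) - (-3/4)/5 = -27/20.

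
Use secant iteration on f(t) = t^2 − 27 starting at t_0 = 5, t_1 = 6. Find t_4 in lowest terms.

f(5) = −2, f(6) = 9. t_2 = 6 − 9·(6 − 5)/(9 − (−2)) = 57/11.
f(6) = 9, f(57/11) = −18/121. t_3 = (57/11) − (−18/121)·((57/11) − 6)/((−18/121) − 9) = 213/41.
f(57/11) = −18/121, f(213/41) = −18/1681. t_4 = (213/41) − (−18/1681)·((213/41) − (57/11))/((−18/1681) − (−18/121)) = 1351/260.

1351/260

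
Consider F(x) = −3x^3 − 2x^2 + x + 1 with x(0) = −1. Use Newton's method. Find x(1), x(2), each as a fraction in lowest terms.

F'(x) = −9x^2 − 4x + 1.
F(−1) = 1, F'(−1) = −4, so x(1) = (−1) − 1/(−4) = −3/4.
F(−3/4) = 25/64, F'(−3/4) = −17/16, so x(2) = (−3/4) − (25/64)/(−17/16) = −13/34.

x(1) = −3/4, x(2) = −13/34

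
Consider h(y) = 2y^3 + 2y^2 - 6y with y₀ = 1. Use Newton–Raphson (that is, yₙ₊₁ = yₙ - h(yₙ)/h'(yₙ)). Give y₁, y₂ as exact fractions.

h'(y) = 6y^2 + 4y - 6.
h(1) = -2, h'(1) = 4, so y₁ = 1 - (-2)/4 = 3/2.
h(3/2) = 9/4, h'(3/2) = 27/2, so y₂ = (3/2) - (9/4)/(27/2) = 4/3.

y₁ = 3/2, y₂ = 4/3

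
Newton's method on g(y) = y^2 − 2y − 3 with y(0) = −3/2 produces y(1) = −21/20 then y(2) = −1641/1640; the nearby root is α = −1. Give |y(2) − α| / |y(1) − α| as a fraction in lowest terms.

1/82

y(1) − α = −21/20 − (−1) = −21/20 + 1 = −1/20, so |y(1) − α| = 1/20.
y(2) − α = −1641/1640 − (−1) = −1641/1640 + 1 = −1/1640, so |y(2) − α| = 1/1640.
Ratio = (1/1640) / (1/20) = 1/82.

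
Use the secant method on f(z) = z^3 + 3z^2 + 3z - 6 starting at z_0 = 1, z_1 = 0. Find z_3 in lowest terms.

f(1) = 1, f(0) = -6. z_2 = 0 - (-6)·(0 - 1)/((-6) - 1) = 6/7.
f(0) = -6, f(6/7) = -204/343. z_3 = (6/7) - (-204/343)·((6/7) - 0)/((-204/343) - (-6)) = 98/103.

98/103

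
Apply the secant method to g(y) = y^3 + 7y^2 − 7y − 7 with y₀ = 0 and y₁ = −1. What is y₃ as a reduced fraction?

−280/449

g(0) = −7, g(−1) = 6. y₂ = (−1) − 6·((−1) − 0)/(6 − (−7)) = −7/13.
g(−1) = 6, g(−7/13) = −2982/2197. y₃ = (−7/13) − (−2982/2197)·((−7/13) − (−1))/((−2982/2197) − 6) = −280/449.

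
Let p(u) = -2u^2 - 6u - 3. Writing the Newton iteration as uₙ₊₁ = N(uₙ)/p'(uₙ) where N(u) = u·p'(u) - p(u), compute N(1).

1

p'(u) = -4u - 6.
N(u) = u·p'(u) - p(u) = u·(-4u - 6) - (-2u^2 - 6u - 3) = -2u^2 + 3.
N(1) = 1.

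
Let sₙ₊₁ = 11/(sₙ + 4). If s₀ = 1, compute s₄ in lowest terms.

1969/1057

s₁ = 11/(1 + 4) = 11/5.
s₂ = 11/(11/5 + 4) = 55/31.
s₃ = 11/(55/31 + 4) = 341/179.
s₄ = 11/(341/179 + 4) = 1969/1057.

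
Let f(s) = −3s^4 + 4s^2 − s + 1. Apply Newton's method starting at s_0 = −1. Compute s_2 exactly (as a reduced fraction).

f'(s) = −12s^3 + 8s − 1.
f(−1) = 3, f'(−1) = 3, so s_1 = (−1) − 3/3 = −2.
f(−2) = −29, f'(−2) = 79, so s_2 = (−2) − (−29)/79 = −129/79.

−129/79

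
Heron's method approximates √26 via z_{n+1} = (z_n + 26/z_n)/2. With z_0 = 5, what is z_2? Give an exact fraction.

5201/1020

z_1 = (5 + 26/5)/2 = 51/10.
z_2 = (51/10 + 26/(51/10))/2 = 5201/1020.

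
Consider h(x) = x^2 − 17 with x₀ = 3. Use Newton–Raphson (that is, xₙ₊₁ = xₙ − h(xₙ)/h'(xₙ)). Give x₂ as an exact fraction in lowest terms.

h'(x) = 2x.
h(3) = −8, h'(3) = 6, so x₁ = 3 − (−8)/6 = 13/3.
h(13/3) = 16/9, h'(13/3) = 26/3, so x₂ = (13/3) − (16/9)/(26/3) = 161/39.

161/39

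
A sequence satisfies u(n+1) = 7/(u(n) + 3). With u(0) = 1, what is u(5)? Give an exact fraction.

2716/1759

u(1) = 7/(1 + 3) = 7/4.
u(2) = 7/(7/4 + 3) = 28/19.
u(3) = 7/(28/19 + 3) = 133/85.
u(4) = 7/(133/85 + 3) = 595/388.
u(5) = 7/(595/388 + 3) = 2716/1759.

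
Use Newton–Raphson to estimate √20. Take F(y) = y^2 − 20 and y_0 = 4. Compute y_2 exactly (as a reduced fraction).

161/36

F'(y) = 2y.
F(4) = −4, F'(4) = 8, so y_1 = 4 − (−4)/8 = 9/2.
F(9/2) = 1/4, F'(9/2) = 9, so y_2 = (9/2) − (1/4)/9 = 161/36.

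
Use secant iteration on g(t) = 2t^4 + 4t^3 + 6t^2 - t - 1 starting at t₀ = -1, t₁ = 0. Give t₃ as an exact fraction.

-125/257

g(-1) = 4, g(0) = -1. t₂ = 0 - (-1)·(0 - (-1))/((-1) - 4) = -1/5.
g(0) = -1, g(-1/5) = -368/625. t₃ = (-1/5) - (-368/625)·((-1/5) - 0)/((-368/625) - (-1)) = -125/257.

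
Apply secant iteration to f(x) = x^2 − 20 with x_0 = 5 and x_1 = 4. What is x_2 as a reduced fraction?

f(5) = 5, f(4) = −4. x_2 = 4 − (−4)·(4 − 5)/((−4) − 5) = 40/9.

40/9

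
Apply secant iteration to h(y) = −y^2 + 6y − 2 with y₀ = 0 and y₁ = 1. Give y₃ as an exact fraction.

8/23

h(0) = −2, h(1) = 3. y₂ = 1 − 3·(1 − 0)/(3 − (−2)) = 2/5.
h(1) = 3, h(2/5) = 6/25. y₃ = (2/5) − (6/25)·((2/5) − 1)/((6/25) − 3) = 8/23.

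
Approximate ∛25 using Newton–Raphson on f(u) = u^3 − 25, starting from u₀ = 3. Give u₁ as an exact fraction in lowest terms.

f'(u) = 3u^2.
f(3) = 2, f'(3) = 27, so u₁ = 3 − 2/27 = 79/27.

79/27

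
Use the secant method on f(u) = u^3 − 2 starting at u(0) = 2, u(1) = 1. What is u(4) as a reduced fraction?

1303035/1036622

f(2) = 6, f(1) = −1. u(2) = 1 − (−1)·(1 − 2)/((−1) − 6) = 8/7.
f(1) = −1, f(8/7) = −174/343. u(3) = (8/7) − (−174/343)·((8/7) − 1)/((−174/343) − (−1)) = 218/169.
f(8/7) = −174/343, f(218/169) = 706614/4826809. u(4) = (218/169) − (706614/4826809)·((218/169) − (8/7))/((706614/4826809) − (−174/343)) = 1303035/1036622.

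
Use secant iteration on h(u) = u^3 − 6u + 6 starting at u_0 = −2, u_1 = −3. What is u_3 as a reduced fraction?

h(−2) = 10, h(−3) = −3. u_2 = (−3) − (−3)·((−3) − (−2))/((−3) − 10) = −36/13.
h(−3) = −3, h(−36/13) = 3030/2197. u_3 = (−36/13) − (3030/2197)·((−36/13) − (−3))/((3030/2197) − (−3)) = −3038/1069.

−3038/1069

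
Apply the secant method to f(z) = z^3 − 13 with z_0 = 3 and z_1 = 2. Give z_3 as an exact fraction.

11659/4927

f(3) = 14, f(2) = −5. z_2 = 2 − (−5)·(2 − 3)/((−5) − 14) = 43/19.
f(2) = −5, f(43/19) = −9660/6859. z_3 = (43/19) − (−9660/6859)·((43/19) − 2)/((−9660/6859) − (−5)) = 11659/4927.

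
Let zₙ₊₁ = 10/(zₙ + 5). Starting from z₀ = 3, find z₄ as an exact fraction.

z₁ = 10/(3 + 5) = 5/4.
z₂ = 10/(5/4 + 5) = 8/5.
z₃ = 10/(8/5 + 5) = 50/33.
z₄ = 10/(50/33 + 5) = 66/43.

66/43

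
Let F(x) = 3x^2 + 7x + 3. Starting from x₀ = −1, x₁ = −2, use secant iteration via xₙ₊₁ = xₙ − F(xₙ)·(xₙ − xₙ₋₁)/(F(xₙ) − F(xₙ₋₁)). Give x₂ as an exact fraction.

F(−1) = −1, F(−2) = 1. x₂ = (−2) − 1·((−2) − (−1))/(1 − (−1)) = −3/2.

−3/2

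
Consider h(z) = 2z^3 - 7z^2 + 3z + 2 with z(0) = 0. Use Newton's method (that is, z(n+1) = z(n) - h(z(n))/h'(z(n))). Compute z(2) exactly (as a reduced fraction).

h'(z) = 6z^2 - 14z + 3.
h(0) = 2, h'(0) = 3, so z(1) = 0 - 2/3 = -2/3.
h(-2/3) = -100/27, h'(-2/3) = 15, so z(2) = (-2/3) - (-100/27)/15 = -34/81.

-34/81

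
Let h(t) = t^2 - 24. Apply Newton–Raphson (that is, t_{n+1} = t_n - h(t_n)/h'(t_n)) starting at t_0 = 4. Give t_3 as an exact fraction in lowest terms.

4801/980

h'(t) = 2t.
h(4) = -8, h'(4) = 8, so t_1 = 4 - (-8)/8 = 5.
h(5) = 1, h'(5) = 10, so t_2 = 5 - 1/10 = 49/10.
h(49/10) = 1/100, h'(49/10) = 49/5, so t_3 = (49/10) - (1/100)/(49/5) = 4801/980.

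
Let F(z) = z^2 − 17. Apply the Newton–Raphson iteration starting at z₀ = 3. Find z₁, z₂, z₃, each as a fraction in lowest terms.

F'(z) = 2z.
F(3) = −8, F'(3) = 6, so z₁ = 3 − (−8)/6 = 13/3.
F(13/3) = 16/9, F'(13/3) = 26/3, so z₂ = (13/3) − (16/9)/(26/3) = 161/39.
F(161/39) = 64/1521, F'(161/39) = 322/39, so z₃ = (161/39) − (64/1521)/(322/39) = 25889/6279.

z₁ = 13/3, z₂ = 161/39, z₃ = 25889/6279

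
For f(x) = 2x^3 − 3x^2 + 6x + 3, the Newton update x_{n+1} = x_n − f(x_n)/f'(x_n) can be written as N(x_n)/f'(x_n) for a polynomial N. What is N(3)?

78

f'(x) = 6x^2 − 6x + 6.
N(x) = x·f'(x) − f(x) = x·(6x^2 − 6x + 6) − (2x^3 − 3x^2 + 6x + 3) = 4x^3 − 3x^2 − 3.
N(3) = 78.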